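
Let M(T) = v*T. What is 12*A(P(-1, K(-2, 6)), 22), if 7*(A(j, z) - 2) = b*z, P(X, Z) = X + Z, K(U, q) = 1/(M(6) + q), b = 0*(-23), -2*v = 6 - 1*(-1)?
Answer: 24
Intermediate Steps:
v = -7/2 (v = -(6 - 1*(-1))/2 = -(6 + 1)/2 = -½*7 = -7/2 ≈ -3.5000)
M(T) = -7*T/2
b = 0
K(U, q) = 1/(-21 + q) (K(U, q) = 1/(-7/2*6 + q) = 1/(-21 + q))
A(j, z) = 2 (A(j, z) = 2 + (0*z)/7 = 2 + (⅐)*0 = 2 + 0 = 2)
12*A(P(-1, K(-2, 6)), 22) = 12*2 = 24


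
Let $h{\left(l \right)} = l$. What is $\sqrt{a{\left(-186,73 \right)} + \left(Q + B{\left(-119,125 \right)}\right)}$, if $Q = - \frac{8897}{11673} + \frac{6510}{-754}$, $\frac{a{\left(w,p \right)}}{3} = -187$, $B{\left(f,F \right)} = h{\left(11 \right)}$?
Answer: $\frac{i \sqrt{1203717643189646}}{1466907} \approx 23.652 i$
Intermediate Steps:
$B{\left(f,F \right)} = 11$
$a{\left(w,p \right)} = -561$ ($a{\left(w,p \right)} = 3 \left(-187\right) = -561$)
$Q = - \frac{41349784}{4400721}$ ($Q = \left(-8897\right) \frac{1}{11673} + 6510 \left(- \frac{1}{754}\right) = - \frac{8897}{11673} - \frac{3255}{377} = - \frac{41349784}{4400721} \approx -9.3961$)
$\sqrt{a{\left(-186,73 \right)} + \left(Q + B{\left(-119,125 \right)}\right)} = \sqrt{-561 + \left(- \frac{41349784}{4400721} + 11\right)} = \sqrt{-561 + \frac{7058147}{4400721}} = \sqrt{- \frac{2461746334}{4400721}} = \frac{i \sqrt{1203717643189646}}{1466907}$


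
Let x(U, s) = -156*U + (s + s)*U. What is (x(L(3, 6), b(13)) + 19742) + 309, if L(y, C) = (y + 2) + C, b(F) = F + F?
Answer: 18907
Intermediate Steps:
b(F) = 2*F
L(y, C) = 2 + C + y (L(y, C) = (2 + y) + C = 2 + C + y)
x(U, s) = -156*U + 2*U*s (x(U, s) = -156*U + (2*s)*U = -156*U + 2*U*s)
(x(L(3, 6), b(13)) + 19742) + 309 = (2*(2 + 6 + 3)*(-78 + 2*13) + 19742) + 309 = (2*11*(-78 + 26) + 19742) + 309 = (2*11*(-52) + 19742) + 309 = (-1144 + 19742) + 309 = 18598 + 309 = 18907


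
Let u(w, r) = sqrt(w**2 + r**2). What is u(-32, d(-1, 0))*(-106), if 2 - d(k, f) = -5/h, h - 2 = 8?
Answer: -53*sqrt(4121) ≈ -3402.3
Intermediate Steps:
h = 10 (h = 2 + 8 = 10)
d(k, f) = 5/2 (d(k, f) = 2 - (-5)/10 = 2 - 1*(-1/2) = 2 + 1/2 = 5/2)
u(w, r) = sqrt(r**2 + w**2)
u(-32, d(-1, 0))*(-106) = sqrt((5/2)**2 + (-32)**2)*(-106) = sqrt(25/4 + 1024)*(-106) = sqrt(4121/4)*(-106) = (sqrt(4121)/2)*(-106) = -53*sqrt(4121)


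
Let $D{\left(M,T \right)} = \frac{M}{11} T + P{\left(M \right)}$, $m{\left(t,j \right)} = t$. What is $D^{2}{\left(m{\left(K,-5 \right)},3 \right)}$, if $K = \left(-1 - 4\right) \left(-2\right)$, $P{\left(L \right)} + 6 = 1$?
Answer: $\frac{625}{121} \approx 5.1653$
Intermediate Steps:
$P{\left(L \right)} = -5$ ($P{\left(L \right)} = -6 + 1 = -5$)
$K = 10$ ($K = \left(-5\right) \left(-2\right) = 10$)
$D{\left(M,T \right)} = -5 + \frac{M T}{11}$ ($D{\left(M,T \right)} = \frac{M}{11} T - 5 = \frac{M T}{11} - 5 = -5 + \frac{M T}{11}$)
$D^{2}{\left(m{\left(K,-5 \right)},3 \right)} = \left(-5 + \frac{1}{11} \cdot 10 \cdot 3\right)^{2} = \left(-5 + \frac{30}{11}\right)^{2} = \left(- \frac{25}{11}\right)^{2} = \frac{625}{121}$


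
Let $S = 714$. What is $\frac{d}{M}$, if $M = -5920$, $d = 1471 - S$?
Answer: $- \frac{757}{5920} \approx -0.12787$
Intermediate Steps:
$d = 757$ ($d = 1471 - 714 = 757$)
$\frac{d}{M} = \frac{757}{-5920} = 757 \left(- \frac{1}{5920}\right) = - \frac{757}{5920}$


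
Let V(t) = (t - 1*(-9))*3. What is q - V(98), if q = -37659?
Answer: -37980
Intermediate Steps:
V(t) = 27 + 3*t (V(t) = (t + 9)*3 = (9 + t)*3 = 27 + 3*t)
q - V(98) = -37659 - (27 + 3*98) = -37659 - (27 + 294) = -37659 - 1*321 = -37659 - 321 = -37980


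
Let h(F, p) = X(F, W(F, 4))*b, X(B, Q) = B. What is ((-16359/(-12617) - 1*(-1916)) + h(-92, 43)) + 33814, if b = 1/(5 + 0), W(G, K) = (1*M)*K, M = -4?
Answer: 2252948081/63085 ≈ 35713.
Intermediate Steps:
W(G, K) = -4*K (W(G, K) = (1*(-4))*K = -4*K)
b = ⅕ (b = 1/5 = ⅕ ≈ 0.20000)
h(F, p) = F/5 (h(F, p) = F*(⅕) = F/5)
((-16359/(-12617) - 1*(-1916)) + h(-92, 43)) + 33814 = ((-16359/(-12617) - 1*(-1916)) + (⅕)*(-92)) + 33814 = ((-16359*(-1/12617) + 1916) - 92/5) + 33814 = ((16359/12617 + 1916) - 92/5) + 33814 = (24190531/12617 - 92/5) + 33814 = 119791891/63085 + 33814 = 2252948081/63085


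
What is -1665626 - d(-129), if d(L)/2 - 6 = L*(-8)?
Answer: -1667702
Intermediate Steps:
d(L) = 12 - 16*L (d(L) = 12 + 2*(L*(-8)) = 12 + 2*(-8*L) = 12 - 16*L)
-1665626 - d(-129) = -1665626 - (12 - 16*(-129)) = -1665626 - (12 + 2064) = -1665626 - 1*2076 = -1665626 - 2076 = -1667702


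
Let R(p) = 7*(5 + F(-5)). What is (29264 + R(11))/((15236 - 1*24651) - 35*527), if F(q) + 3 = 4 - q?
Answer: -29341/27860 ≈ -1.0532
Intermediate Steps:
F(q) = 1 - q (F(q) = -3 + (4 - q) = 1 - q)
R(p) = 77 (R(p) = 7*(5 + (1 - 1*(-5))) = 7*(5 + (1 + 5)) = 7*(5 + 6) = 7*11 = 77)
(29264 + R(11))/((15236 - 1*24651) - 35*527) = (29264 + 77)/((15236 - 1*24651) - 35*527) = 29341/((15236 - 24651) - 18445) = 29341/(-9415 - 18445) = 29341/(-27860) = 29341*(-1/27860) = -29341/27860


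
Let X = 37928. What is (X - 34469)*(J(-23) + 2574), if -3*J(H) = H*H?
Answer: 8293529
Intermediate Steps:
J(H) = -H²/3 (J(H) = -H*H/3 = -H²/3)
(X - 34469)*(J(-23) + 2574) = (37928 - 34469)*(-⅓*(-23)² + 2574) = 3459*(-⅓*529 + 2574) = 3459*(-529/3 + 2574) = 3459*(7193/3) = 8293529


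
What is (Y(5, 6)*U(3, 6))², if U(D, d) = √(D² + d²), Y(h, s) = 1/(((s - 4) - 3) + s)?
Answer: 9/5 ≈ 1.8000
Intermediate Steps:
Y(h, s) = 1/(-7 + 2*s) (Y(h, s) = 1/(((-4 + s) - 3) + s) = 1/((-7 + s) + s) = 1/(-7 + 2*s))
(Y(5, 6)*U(3, 6))² = (√(3² + 6²)/(-7 + 2*6))² = (√(9 + 36)/(-7 + 12))² = (√45/5)² = ((3*√5)/5)² = (3*√5/5)² = 9/5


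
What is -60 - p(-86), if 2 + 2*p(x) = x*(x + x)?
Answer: -7455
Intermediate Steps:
p(x) = -1 + x**2 (p(x) = -1 + (x*(x + x))/2 = -1 + (x*(2*x))/2 = -1 + (2*x**2)/2 = -1 + x**2)
-60 - p(-86) = -60 - (-1 + (-86)**2) = -60 - (-1 + 7396) = -60 - 1*7395 = -60 - 7395 = -7455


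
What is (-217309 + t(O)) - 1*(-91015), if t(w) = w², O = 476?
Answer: 100282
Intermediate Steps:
(-217309 + t(O)) - 1*(-91015) = (-217309 + 476²) - 1*(-91015) = (-217309 + 226576) + 91015 = 9267 + 91015 = 100282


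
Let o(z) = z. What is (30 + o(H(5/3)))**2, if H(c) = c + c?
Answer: 10000/9 ≈ 1111.1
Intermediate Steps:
H(c) = 2*c
(30 + o(H(5/3)))**2 = (30 + 2*(5/3))**2 = (30 + 10/3)**2 = (100/3)**2 = 10000/9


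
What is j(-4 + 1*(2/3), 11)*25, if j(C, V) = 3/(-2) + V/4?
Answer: 125/4 ≈ 31.250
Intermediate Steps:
j(C, V) = -3/2 + V/4 (j(C, V) = 3*(-1/2) + V*(1/4) = -3/2 + V/4)
j(-4 + 1*(2/3), 11)*25 = (-3/2 + (1/4)*11)*25 = (-3/2 + 11/4)*25 = (5/4)*25 = 125/4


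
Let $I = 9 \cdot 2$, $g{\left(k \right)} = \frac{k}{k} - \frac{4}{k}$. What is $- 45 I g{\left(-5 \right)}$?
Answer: $-1458$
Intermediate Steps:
$g{\left(k \right)} = 1 - \frac{4}{k}$
$I = 18$
$- 45 I g{\left(-5 \right)} = \left(-45\right) 18 \frac{-4 - 5}{-5} = - 810 \left(\left(- \frac{1}{5}\right) \left(-9\right)\right) = \left(-810\right) \frac{9}{5} = -1458$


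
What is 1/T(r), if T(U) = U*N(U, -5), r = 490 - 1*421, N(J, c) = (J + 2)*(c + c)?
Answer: -1/48990 ≈ -2.0412e-5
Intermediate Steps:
N(J, c) = 2*c*(2 + J) (N(J, c) = (2 + J)*(2*c) = 2*c*(2 + J))
r = 69 (r = 490 - 421 = 69)
T(U) = U*(-20 - 10*U) (T(U) = U*(2*(-5)*(2 + U)) = U*(-20 - 10*U))
1/T(r) = 1/(-10*69*(2 + 69)) = 1/(-10*69*71) = 1/(-48990) = -1/48990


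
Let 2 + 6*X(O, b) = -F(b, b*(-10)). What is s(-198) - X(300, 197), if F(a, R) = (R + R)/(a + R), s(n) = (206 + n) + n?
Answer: -5111/27 ≈ -189.30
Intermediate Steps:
s(n) = 206 + 2*n
F(a, R) = 2*R/(R + a) (F(a, R) = (2*R)/(R + a) = 2*R/(R + a))
X(O, b) = -19/27 (X(O, b) = -1/3 + (-2*b*(-10)/(b*(-10) + b))/6 = -1/3 + (-2*(-10*b)/(-10*b + b))/6 = -1/3 + (-2*(-10*b)/((-9*b)))/6 = -1/3 + (-2*(-10*b)*(-1/(9*b)))/6 = -1/3 + (-1*20/9)/6 = -1/3 + (1/6)*(-20/9) = -1/3 - 10/27 = -19/27)
s(-198) - X(300, 197) = (206 + 2*(-198)) - 1*(-19/27) = (206 - 396) + 19/27 = -190 + 19/27 = -5111/27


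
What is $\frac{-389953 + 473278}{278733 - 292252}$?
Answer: $- \frac{7575}{1229} \approx -6.1635$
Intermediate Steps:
$\frac{-389953 + 473278}{278733 - 292252} = \frac{83325}{-13519} = 83325 \left(- \frac{1}{13519}\right) = - \frac{7575}{1229}$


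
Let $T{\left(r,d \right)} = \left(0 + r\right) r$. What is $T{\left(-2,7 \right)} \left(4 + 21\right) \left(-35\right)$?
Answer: $-3500$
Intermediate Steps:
$T{\left(r,d \right)} = r^{2}$ ($T{\left(r,d \right)} = r r = r^{2}$)
$T{\left(-2,7 \right)} \left(4 + 21\right) \left(-35\right) = \left(-2\right)^{2} \left(4 + 21\right) \left(-35\right) = 4 \cdot 25 \left(-35\right) = 100 \left(-35\right) = -3500$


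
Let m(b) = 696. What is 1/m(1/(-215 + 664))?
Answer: 1/696 ≈ 0.0014368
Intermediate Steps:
1/m(1/(-215 + 664)) = 1/696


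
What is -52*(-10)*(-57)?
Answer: -29640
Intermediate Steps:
-52*(-10)*(-57) = -13*(-40)*(-57) = 520*(-57) = -29640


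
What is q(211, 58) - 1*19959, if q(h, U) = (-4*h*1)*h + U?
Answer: -197985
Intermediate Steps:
q(h, U) = U - 4*h² (q(h, U) = (-4*h)*h + U = -4*h² + U = U - 4*h²)
q(211, 58) - 1*19959 = (58 - 4*211²) - 1*19959 = (58 - 4*44521) - 19959 = (58 - 178084) - 19959 = -178026 - 19959 = -197985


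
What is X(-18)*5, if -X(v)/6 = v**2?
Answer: -9720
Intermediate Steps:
X(v) = -6*v**2
X(-18)*5 = -6*(-18)**2*5 = -6*324*5 = -1944*5 = -9720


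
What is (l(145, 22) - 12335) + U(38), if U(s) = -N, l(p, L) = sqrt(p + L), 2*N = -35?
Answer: -24635/2 + sqrt(167) ≈ -12305.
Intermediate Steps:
N = -35/2 (N = (1/2)*(-35) = -35/2 ≈ -17.500)
l(p, L) = sqrt(L + p)
U(s) = 35/2 (U(s) = -1*(-35/2) = 35/2)
(l(145, 22) - 12335) + U(38) = (sqrt(22 + 145) - 12335) + 35/2 = (sqrt(167) - 12335) + 35/2 = (-12335 + sqrt(167)) + 35/2 = -24635/2 + sqrt(167)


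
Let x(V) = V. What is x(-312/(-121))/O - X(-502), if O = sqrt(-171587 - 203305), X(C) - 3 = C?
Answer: 499 - 52*I*sqrt(93723)/3780161 ≈ 499.0 - 0.0042113*I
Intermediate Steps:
X(C) = 3 + C
O = 2*I*sqrt(93723) (O = sqrt(-374892) = 2*I*sqrt(93723) ≈ 612.28*I)
x(-312/(-121))/O - X(-502) = (-312/(-121))/((2*I*sqrt(93723))) - (3 - 502) = (-312*(-1/121))*(-I*sqrt(93723)/187446) - 1*(-499) = 312*(-I*sqrt(93723)/187446)/121 + 499 = -52*I*sqrt(93723)/3780161 + 499 = 499 - 52*I*sqrt(93723)/3780161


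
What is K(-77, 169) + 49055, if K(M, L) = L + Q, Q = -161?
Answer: 49063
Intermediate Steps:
K(M, L) = -161 + L (K(M, L) = L - 161 = -161 + L)
K(-77, 169) + 49055 = (-161 + 169) + 49055 = 8 + 49055 = 49063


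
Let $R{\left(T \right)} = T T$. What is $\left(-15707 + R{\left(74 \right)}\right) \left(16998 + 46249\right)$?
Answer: $-647080057$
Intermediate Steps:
$R{\left(T \right)} = T^{2}$
$\left(-15707 + R{\left(74 \right)}\right) \left(16998 + 46249\right) = \left(-15707 + 74^{2}\right) \left(16998 + 46249\right) = \left(-15707 + 5476\right) 63247 = \left(-10231\right) 63247 = -647080057$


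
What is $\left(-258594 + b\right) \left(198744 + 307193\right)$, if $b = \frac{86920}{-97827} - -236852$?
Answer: $- \frac{1076149022706098}{97827} \approx -1.1001 \cdot 10^{10}$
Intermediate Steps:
$b = \frac{23170433684}{97827}$ ($b = 86920 \left(- \frac{1}{97827}\right) + 236852 = - \frac{86920}{97827} + 236852 = \frac{23170433684}{97827} \approx 2.3685 \cdot 10^{5}$)
$\left(-258594 + b\right) \left(198744 + 307193\right) = \left(-258594 + \frac{23170433684}{97827}\right) \left(198744 + 307193\right) = \left(- \frac{2127041554}{97827}\right) 505937 = - \frac{1076149022706098}{97827}$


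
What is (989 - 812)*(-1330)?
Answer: -235410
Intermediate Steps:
(989 - 812)*(-1330) = 177*(-1330) = -235410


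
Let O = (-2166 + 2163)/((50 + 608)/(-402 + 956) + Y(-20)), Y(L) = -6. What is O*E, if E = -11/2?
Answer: -9141/2666 ≈ -3.4287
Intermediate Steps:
E = -11/2 (E = -11*½ = -11/2 ≈ -5.5000)
O = 831/1333 (O = (-2166 + 2163)/((50 + 608)/(-402 + 956) - 6) = -3/(658/554 - 6) = -3/(658*(1/554) - 6) = -3/(329/277 - 6) = -3/(-1333/277) = -3*(-277/1333) = 831/1333 ≈ 0.62341)
O*E = (831/1333)*(-11/2) = -9141/2666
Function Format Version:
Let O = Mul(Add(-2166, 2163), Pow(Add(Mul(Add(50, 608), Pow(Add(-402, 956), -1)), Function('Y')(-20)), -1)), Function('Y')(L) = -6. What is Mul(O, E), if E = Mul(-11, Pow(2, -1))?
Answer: Rational(-9141, 2666) ≈ -3.4287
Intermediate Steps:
E = Rational(-11, 2) (E = Mul(-11, Rational(1, 2)) = Rational(-11, 2) ≈ -5.5000)
O = Rational(831, 1333) (O = Mul(Add(-2166, 2163), Pow(Add(Mul(Add(50, 608), Pow(Add(-402, 956), -1)), -6), -1)) = Mul(-3, Pow(Add(Mul(658, Pow(554, -1)), -6), -1)) = Mul(-3, Pow(Add(Mul(658, Rational(1, 554)), -6), -1)) = Mul(-3, Pow(Add(Rational(329, 277), -6), -1)) = Mul(-3, Pow(Rational(-1333, 277), -1)) = Mul(-3, Rational(-277, 1333)) = Rational(831, 1333) ≈ 0.62341)
Mul(O, E) = Mul(Rational(831, 1333), Rational(-11, 2)) = Rational(-9141, 2666)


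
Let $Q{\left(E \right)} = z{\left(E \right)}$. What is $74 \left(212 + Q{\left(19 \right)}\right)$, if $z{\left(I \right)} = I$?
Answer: $17094$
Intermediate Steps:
$Q{\left(E \right)} = E$
$74 \left(212 + Q{\left(19 \right)}\right) = 74 \left(212 + 19\right) = 74 \cdot 231 = 17094$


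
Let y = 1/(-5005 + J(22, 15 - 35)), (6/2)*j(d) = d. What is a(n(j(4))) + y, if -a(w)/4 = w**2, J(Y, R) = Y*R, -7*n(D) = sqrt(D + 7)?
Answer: -181549/266805 ≈ -0.68046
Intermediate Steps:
j(d) = d/3
n(D) = -sqrt(7 + D)/7 (n(D) = -sqrt(D + 7)/7 = -sqrt(7 + D)/7)
J(Y, R) = R*Y
y = -1/5445 (y = 1/(-5005 + (15 - 35)*22) = 1/(-5005 - 20*22) = 1/(-5005 - 440) = 1/(-5445) = -1/5445 ≈ -0.00018365)
a(w) = -4*w**2
a(n(j(4))) + y = -4*(-sqrt(7 + (1/3)*4)/7)**2 - 1/5445 = -4*(-sqrt(7 + 4/3)/7)**2 - 1/5445 = -4*(-5*sqrt(3)/21)**2 - 1/5445 = -4*25/147 - 1/5445 = -100/147 - 1/5445 = -181549/266805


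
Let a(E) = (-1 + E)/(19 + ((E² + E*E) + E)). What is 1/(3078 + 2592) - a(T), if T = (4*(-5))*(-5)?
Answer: -49201/10370430 ≈ -0.0047444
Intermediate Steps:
T = 100 (T = -20*(-5) = 100)
a(E) = (-1 + E)/(19 + E + 2*E²) (a(E) = (-1 + E)/(19 + ((E² + E²) + E)) = (-1 + E)/(19 + (2*E² + E)) = (-1 + E)/(19 + (E + 2*E²)) = (-1 + E)/(19 + E + 2*E²))
1/(3078 + 2592) - a(T) = 1/(3078 + 2592) - (-1 + 100)/(19 + 100 + 2*100²) = 1/5670 - 99/(19 + 100 + 2*10000) = 1/5670 - 99/(19 + 100 + 20000) = 1/5670 - 99/20119 = 1/5670 - 1*9/1829 = 1/5670 - 9/1829 = -49201/10370430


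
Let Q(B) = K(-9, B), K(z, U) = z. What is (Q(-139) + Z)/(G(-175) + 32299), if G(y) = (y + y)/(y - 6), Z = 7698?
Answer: 463903/1948823 ≈ 0.23804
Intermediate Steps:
Q(B) = -9
G(y) = 2*y/(-6 + y) (G(y) = (2*y)/(-6 + y) = 2*y/(-6 + y))
(Q(-139) + Z)/(G(-175) + 32299) = (-9 + 7698)/(2*(-175)/(-6 - 175) + 32299) = 7689/(2*(-175)/(-181) + 32299) = 7689/(2*(-175)*(-1/181) + 32299) = 7689/(350/181 + 32299) = 7689/(5846469/181) = 7689*(181/5846469) = 463903/1948823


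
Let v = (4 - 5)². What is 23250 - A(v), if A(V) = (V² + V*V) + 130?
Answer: 23118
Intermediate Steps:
v = 1 (v = (-1)² = 1)
A(V) = 130 + 2*V² (A(V) = (V² + V²) + 130 = 2*V² + 130 = 130 + 2*V²)
23250 - A(v) = 23250 - (130 + 2*1²) = 23250 - (130 + 2*1) = 23250 - (130 + 2) = 23250 - 1*132 = 23250 - 132 = 23118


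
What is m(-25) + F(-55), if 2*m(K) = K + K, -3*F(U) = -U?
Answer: -130/3 ≈ -43.333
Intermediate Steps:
F(U) = U/3 (F(U) = -(-1)*U/3 = U/3)
m(K) = K (m(K) = (K + K)/2 = (2*K)/2 = K)
m(-25) + F(-55) = -25 + (⅓)*(-55) = -25 - 55/3 = -130/3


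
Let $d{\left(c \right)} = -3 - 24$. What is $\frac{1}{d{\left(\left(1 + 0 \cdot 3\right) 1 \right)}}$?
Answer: $- \frac{1}{27} \approx -0.037037$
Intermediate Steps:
$d{\left(c \right)} = -27$ ($d{\left(c \right)} = -3 - 24 = -27$)
$\frac{1}{d{\left(\left(1 + 0 \cdot 3\right) 1 \right)}} = \frac{1}{-27} = - \frac{1}{27}$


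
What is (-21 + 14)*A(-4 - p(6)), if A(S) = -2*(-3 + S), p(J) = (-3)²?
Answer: -224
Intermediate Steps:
p(J) = 9
A(S) = 6 - 2*S
(-21 + 14)*A(-4 - p(6)) = (-21 + 14)*(6 - 2*(-4 - 1*9)) = -7*(6 - 2*(-4 - 9)) = -7*(6 - 2*(-13)) = -7*(6 + 26) = -7*32 = -224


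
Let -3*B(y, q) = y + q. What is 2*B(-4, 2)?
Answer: 4/3 ≈ 1.3333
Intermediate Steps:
B(y, q) = -q/3 - y/3 (B(y, q) = -(y + q)/3 = -(q + y)/3 = -q/3 - y/3)
2*B(-4, 2) = 2*(-1/3*2 - 1/3*(-4)) = 2*(-2/3 + 4/3) = 2*(2/3) = 4/3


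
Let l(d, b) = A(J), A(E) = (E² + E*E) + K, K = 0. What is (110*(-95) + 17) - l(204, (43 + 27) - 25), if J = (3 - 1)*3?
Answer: -10505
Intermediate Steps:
J = 6 (J = 2*3 = 6)
A(E) = 2*E² (A(E) = (E² + E*E) + 0 = (E² + E²) + 0 = 2*E² + 0 = 2*E²)
l(d, b) = 72 (l(d, b) = 2*6² = 2*36 = 72)
(110*(-95) + 17) - l(204, (43 + 27) - 25) = (110*(-95) + 17) - 1*72 = (-10450 + 17) - 72 = -10433 - 72 = -10505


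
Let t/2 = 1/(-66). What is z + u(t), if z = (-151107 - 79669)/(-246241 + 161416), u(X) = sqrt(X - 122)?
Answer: 17752/6525 + I*sqrt(132891)/33 ≈ 2.7206 + 11.047*I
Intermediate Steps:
t = -1/33 (t = 2/(-66) = 2*(-1/66) = -1/33 ≈ -0.030303)
u(X) = sqrt(-122 + X)
z = 17752/6525 (z = -230776/(-84825) = -230776*(-1/84825) = 17752/6525 ≈ 2.7206)
z + u(t) = 17752/6525 + sqrt(-122 - 1/33) = 17752/6525 + sqrt(-4027/33) = 17752/6525 + I*sqrt(132891)/33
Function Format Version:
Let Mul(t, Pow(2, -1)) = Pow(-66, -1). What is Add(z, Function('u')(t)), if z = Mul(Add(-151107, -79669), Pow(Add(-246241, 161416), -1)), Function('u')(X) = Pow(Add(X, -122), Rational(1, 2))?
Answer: Add(Rational(17752, 6525), Mul(Rational(1, 33), I, Pow(132891, Rational(1, 2)))) ≈ Add(2.7206, Mul(11.047, I))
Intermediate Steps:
t = Rational(-1, 33) (t = Mul(2, Pow(-66, -1)) = Mul(2, Rational(-1, 66)) = Rational(-1, 33) ≈ -0.030303)
Function('u')(X) = Pow(Add(-122, X), Rational(1, 2))
z = Rational(17752, 6525) (z = Mul(-230776, Pow(-84825, -1)) = Mul(-230776, Rational(-1, 84825)) = Rational(17752, 6525) ≈ 2.7206)
Add(z, Function('u')(t)) = Add(Rational(17752, 6525), Pow(Add(-122, Rational(-1, 33)), Rational(1, 2))) = Add(Rational(17752, 6525), Pow(Rational(-4027, 33), Rational(1, 2))) = Add(Rational(17752, 6525), Mul(Rational(1, 33), I, Pow(132891, Rational(1, 2))))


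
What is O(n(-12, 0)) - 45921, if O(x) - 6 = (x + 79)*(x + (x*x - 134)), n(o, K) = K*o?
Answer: -56501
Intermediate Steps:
O(x) = 6 + (79 + x)*(-134 + x + x²) (O(x) = 6 + (x + 79)*(x + (x*x - 134)) = 6 + (79 + x)*(x + (x² - 134)) = 6 + (79 + x)*(x + (-134 + x²)) = 6 + (79 + x)*(-134 + x + x²))
O(n(-12, 0)) - 45921 = (-10580 + (0*(-12))³ - 0*(-12) + 80*(0*(-12))²) - 45921 = (-10580 + 0³ - 55*0 + 80*0²) - 45921 = (-10580 + 0 + 0 + 80*0) - 45921 = (-10580 + 0 + 0 + 0) - 45921 = -10580 - 45921 = -56501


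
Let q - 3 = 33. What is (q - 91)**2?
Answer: 3025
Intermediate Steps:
q = 36 (q = 3 + 33 = 36)
(q - 91)**2 = (36 - 91)**2 = (-55)**2 = 3025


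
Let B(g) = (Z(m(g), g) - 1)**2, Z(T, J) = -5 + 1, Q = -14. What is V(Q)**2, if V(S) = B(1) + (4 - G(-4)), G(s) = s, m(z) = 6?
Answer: 1089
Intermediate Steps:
Z(T, J) = -4
B(g) = 25 (B(g) = (-4 - 1)**2 = (-5)**2 = 25)
V(S) = 33 (V(S) = 25 + (4 - 1*(-4)) = 25 + (4 + 4) = 25 + 8 = 33)
V(Q)**2 = 33**2 = 1089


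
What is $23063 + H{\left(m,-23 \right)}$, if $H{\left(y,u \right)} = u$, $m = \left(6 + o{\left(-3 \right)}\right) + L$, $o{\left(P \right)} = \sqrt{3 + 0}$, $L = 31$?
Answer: $23040$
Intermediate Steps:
$o{\left(P \right)} = \sqrt{3}$
$m = 37 + \sqrt{3}$ ($m = \left(6 + \sqrt{3}\right) + 31 = 37 + \sqrt{3} \approx 38.732$)
$23063 + H{\left(m,-23 \right)} = 23063 - 23 = 23040$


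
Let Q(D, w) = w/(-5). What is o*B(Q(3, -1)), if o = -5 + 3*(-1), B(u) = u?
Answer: -8/5 ≈ -1.6000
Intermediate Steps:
Q(D, w) = -w/5 (Q(D, w) = w*(-⅕) = -w/5)
o = -8 (o = -5 - 3 = -8)
o*B(Q(3, -1)) = -(-8)*(-1)/5 = -8*⅕ = -8/5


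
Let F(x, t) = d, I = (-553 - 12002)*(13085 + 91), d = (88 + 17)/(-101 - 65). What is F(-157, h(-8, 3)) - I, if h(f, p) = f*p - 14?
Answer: 27460496775/166 ≈ 1.6542e+8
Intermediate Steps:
d = -105/166 (d = 105/(-166) = 105*(-1/166) = -105/166 ≈ -0.63253)
I = -165424680 (I = -12555*13176 = -165424680)
h(f, p) = -14 + f*p
F(x, t) = -105/166
F(-157, h(-8, 3)) - I = -105/166 - 1*(-165424680) = -105/166 + 165424680 = 27460496775/166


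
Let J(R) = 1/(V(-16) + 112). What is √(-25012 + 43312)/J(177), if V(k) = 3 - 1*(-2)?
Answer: 1170*√183 ≈ 15827.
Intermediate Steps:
V(k) = 5 (V(k) = 3 + 2 = 5)
J(R) = 1/117 (J(R) = 1/(5 + 112) = 1/117)
√(-25012 + 43312)/J(177) = √(-25012 + 43312)/(1/117) = √18300*117 = (10*√183)*117 = 1170*√183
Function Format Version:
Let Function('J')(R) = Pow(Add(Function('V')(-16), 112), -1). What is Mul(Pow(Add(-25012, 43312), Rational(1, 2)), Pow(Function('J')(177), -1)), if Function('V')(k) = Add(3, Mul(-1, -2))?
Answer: Mul(1170, Pow(183, Rational(1, 2))) ≈ 15827.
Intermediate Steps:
Function('V')(k) = 5 (Function('V')(k) = Add(3, 2) = 5)
Function('J')(R) = Rational(1, 117) (Function('J')(R) = Pow(Add(5, 112), -1) = Pow(117, -1) = Rational(1, 117))
Mul(Pow(Add(-25012, 43312), Rational(1, 2)), Pow(Function('J')(177), -1)) = Mul(Pow(Add(-25012, 43312), Rational(1, 2)), Pow(Rational(1, 117), -1)) = Mul(Pow(18300, Rational(1, 2)), 117) = Mul(Mul(10, Pow(183, Rational(1, 2))), 117) = Mul(1170, Pow(183, Rational(1, 2)))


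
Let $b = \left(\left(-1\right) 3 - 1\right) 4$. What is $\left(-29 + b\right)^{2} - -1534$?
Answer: $3559$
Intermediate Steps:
$b = -16$ ($b = \left(-3 - 1\right) 4 = \left(-4\right) 4 = -16$)
$\left(-29 + b\right)^{2} - -1534 = \left(-29 - 16\right)^{2} - -1534 = \left(-45\right)^{2} + \left(1536 - 2\right) = 2025 + 1534 = 3559$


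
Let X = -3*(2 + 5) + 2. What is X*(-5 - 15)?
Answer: 380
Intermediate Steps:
X = -19 (X = -3*7 + 2 = -21 + 2 = -19)
X*(-5 - 15) = -19*(-5 - 15) = -19*(-20) = 380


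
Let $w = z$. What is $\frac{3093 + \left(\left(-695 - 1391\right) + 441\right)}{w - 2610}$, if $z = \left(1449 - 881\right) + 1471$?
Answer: $- \frac{1448}{571} \approx -2.5359$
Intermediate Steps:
$z = 2039$ ($z = 568 + 1471 = 2039$)
$w = 2039$
$\frac{3093 + \left(\left(-695 - 1391\right) + 441\right)}{w - 2610} = \frac{3093 + \left(\left(-695 - 1391\right) + 441\right)}{2039 - 2610} = \frac{3093 + \left(-2086 + 441\right)}{-571} = \left(3093 - 1645\right) \left(- \frac{1}{571}\right) = 1448 \left(- \frac{1}{571}\right) = - \frac{1448}{571}$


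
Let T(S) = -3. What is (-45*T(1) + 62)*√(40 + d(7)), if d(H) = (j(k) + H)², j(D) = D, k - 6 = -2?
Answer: 197*√161 ≈ 2499.6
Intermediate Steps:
k = 4 (k = 6 - 2 = 4)
d(H) = (4 + H)²
(-45*T(1) + 62)*√(40 + d(7)) = (-45*(-3) + 62)*√(40 + (4 + 7)²) = (135 + 62)*√(40 + 11²) = 197*√(40 + 121) = 197*√161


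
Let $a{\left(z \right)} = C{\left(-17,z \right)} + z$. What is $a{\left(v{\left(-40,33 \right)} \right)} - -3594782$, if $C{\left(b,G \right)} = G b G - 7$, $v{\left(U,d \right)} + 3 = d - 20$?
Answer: $3593085$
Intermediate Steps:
$v{\left(U,d \right)} = -23 + d$ ($v{\left(U,d \right)} = -3 + \left(d - 20\right) = -3 + \left(-20 + d\right) = -23 + d$)
$C{\left(b,G \right)} = -7 + b G^{2}$ ($C{\left(b,G \right)} = b G^{2} - 7 = -7 + b G^{2}$)
$a{\left(z \right)} = -7 + z - 17 z^{2}$ ($a{\left(z \right)} = \left(-7 - 17 z^{2}\right) + z = -7 + z - 17 z^{2}$)
$a{\left(v{\left(-40,33 \right)} \right)} - -3594782 = \left(-7 + \left(-23 + 33\right) - 17 \left(-23 + 33\right)^{2}\right) - -3594782 = \left(-7 + 10 - 17 \cdot 10^{2}\right) + 3594782 = \left(-7 + 10 - 1700\right) + 3594782 = -1697 + 3594782 = 3593085$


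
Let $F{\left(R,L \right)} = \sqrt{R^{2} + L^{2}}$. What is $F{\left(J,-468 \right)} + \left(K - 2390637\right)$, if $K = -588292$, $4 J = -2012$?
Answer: $-2978929 + \sqrt{472033} \approx -2.9782 \cdot 10^{6}$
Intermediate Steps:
$J = -503$ ($J = \frac{1}{4} \left(-2012\right) = -503$)
$F{\left(R,L \right)} = \sqrt{L^{2} + R^{2}}$
$F{\left(J,-468 \right)} + \left(K - 2390637\right) = \sqrt{\left(-468\right)^{2} + \left(-503\right)^{2}} - 2978929 = \sqrt{219024 + 253009} - 2978929 = \sqrt{472033} - 2978929 = -2978929 + \sqrt{472033}$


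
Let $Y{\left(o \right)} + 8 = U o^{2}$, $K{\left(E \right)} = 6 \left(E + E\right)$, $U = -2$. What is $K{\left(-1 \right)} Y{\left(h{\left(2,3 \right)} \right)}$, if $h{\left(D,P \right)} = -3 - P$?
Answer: $960$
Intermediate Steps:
$K{\left(E \right)} = 12 E$ ($K{\left(E \right)} = 6 \cdot 2 E = 12 E$)
$Y{\left(o \right)} = -8 - 2 o^{2}$
$K{\left(-1 \right)} Y{\left(h{\left(2,3 \right)} \right)} = 12 \left(-1\right) \left(-8 - 2 \left(-3 - 3\right)^{2}\right) = - 12 \left(-8 - 2 \left(-3 - 3\right)^{2}\right) = - 12 \left(-8 - 2 \left(-6\right)^{2}\right) = - 12 \left(-8 - 72\right) = \left(-12\right) \left(-80\right) = 960$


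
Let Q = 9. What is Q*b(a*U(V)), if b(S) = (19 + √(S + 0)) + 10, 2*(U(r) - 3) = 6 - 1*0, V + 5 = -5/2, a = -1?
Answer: 261 + 9*I*√6 ≈ 261.0 + 22.045*I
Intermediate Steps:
V = -15/2 (V = -5 - 5/2 = -15/2 ≈ -7.5000)
U(r) = 6 (U(r) = 3 + (6 - 1*0)/2 = 3 + (6 + 0)/2 = 3 + (½)*6 = 3 + 3 = 6)
b(S) = 29 + √S (b(S) = (19 + √S) + 10 = 29 + √S)
Q*b(a*U(V)) = 9*(29 + √(-1*6)) = 9*(29 + √(-6)) = 9*(29 + I*√6) = 261 + 9*I*√6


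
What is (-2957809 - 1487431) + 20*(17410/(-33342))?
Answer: -74106770140/16671 ≈ -4.4452e+6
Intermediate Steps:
(-2957809 - 1487431) + 20*(17410/(-33342)) = -4445240 + 20*(17410*(-1/33342)) = -4445240 + 20*(-8705/16671) = -4445240 - 174100/16671 = -74106770140/16671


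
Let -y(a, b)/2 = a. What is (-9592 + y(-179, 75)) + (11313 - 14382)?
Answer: -12303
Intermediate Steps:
y(a, b) = -2*a
(-9592 + y(-179, 75)) + (11313 - 14382) = (-9592 - 2*(-179)) + (11313 - 14382) = (-9592 + 358) - 3069 = -9234 - 3069 = -12303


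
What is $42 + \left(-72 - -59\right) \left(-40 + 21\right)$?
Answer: $289$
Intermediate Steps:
$42 + \left(-72 - -59\right) \left(-40 + 21\right) = 42 + \left(-72 + 59\right) \left(-19\right) = 42 - -247 = 42 + 247 = 289$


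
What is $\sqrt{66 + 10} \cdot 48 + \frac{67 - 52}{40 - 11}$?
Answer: $\frac{15}{29} + 96 \sqrt{19} \approx 418.97$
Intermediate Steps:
$\sqrt{66 + 10} \cdot 48 + \frac{67 - 52}{40 - 11} = \sqrt{76} \cdot 48 + \frac{15}{29} = 2 \sqrt{19} \cdot 48 + 15 \cdot \frac{1}{29} = 96 \sqrt{19} + \frac{15}{29} = \frac{15}{29} + 96 \sqrt{19}$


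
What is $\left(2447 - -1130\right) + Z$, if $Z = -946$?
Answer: $2631$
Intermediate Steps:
$\left(2447 - -1130\right) + Z = \left(2447 - -1130\right) - 946 = \left(2447 + 1130\right) - 946 = 3577 - 946 = 2631$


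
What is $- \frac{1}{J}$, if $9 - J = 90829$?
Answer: $\frac{1}{90820} \approx 1.1011 \cdot 10^{-5}$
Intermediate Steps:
$J = -90820$ ($J = 9 - 90829 = -90820$)
$- \frac{1}{J} = - \frac{1}{-90820} = \left(-1\right) \left(- \frac{1}{90820}\right) = \frac{1}{90820}$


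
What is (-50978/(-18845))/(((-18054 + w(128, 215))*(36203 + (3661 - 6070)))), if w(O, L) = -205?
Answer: -25489/5814103176935 ≈ -4.3840e-9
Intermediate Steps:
(-50978/(-18845))/(((-18054 + w(128, 215))*(36203 + (3661 - 6070)))) = (-50978/(-18845))/(((-18054 - 205)*(36203 + (3661 - 6070)))) = (-50978*(-1/18845))/((-18259*(36203 - 2409))) = 50978/(18845*((-18259*33794))) = (50978/18845)/(-617044646) = (50978/18845)*(-1/617044646) = -25489/5814103176935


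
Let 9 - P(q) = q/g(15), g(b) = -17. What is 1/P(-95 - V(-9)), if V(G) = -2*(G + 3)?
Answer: 17/46 ≈ 0.36957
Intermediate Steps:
V(G) = -6 - 2*G (V(G) = -2*(3 + G) = -6 - 2*G)
P(q) = 9 + q/17 (P(q) = 9 - q/(-17) = 9 - q*(-1)/17 = 9 - (-1)*q/17 = 9 + q/17)
1/P(-95 - V(-9)) = 1/(9 + (-95 - (-6 - 2*(-9)))/17) = 1/(9 + (-95 - (-6 + 18))/17) = 1/(9 + (-95 - 1*12)/17) = 1/(9 + (-95 - 12)/17) = 1/(9 + (1/17)*(-107)) = 1/(9 - 107/17) = 1/(46/17) = 17/46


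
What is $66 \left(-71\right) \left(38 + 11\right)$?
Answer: $-229614$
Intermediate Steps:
$66 \left(-71\right) \left(38 + 11\right) = \left(-4686\right) 49 = -229614$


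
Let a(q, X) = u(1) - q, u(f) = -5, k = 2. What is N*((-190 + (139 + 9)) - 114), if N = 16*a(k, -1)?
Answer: 17472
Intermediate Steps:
a(q, X) = -5 - q
N = -112 (N = 16*(-5 - 1*2) = 16*(-5 - 2) = 16*(-7) = -112)
N*((-190 + (139 + 9)) - 114) = -112*((-190 + (139 + 9)) - 114) = -112*((-190 + 148) - 114) = -112*(-42 - 114) = -112*(-156) = 17472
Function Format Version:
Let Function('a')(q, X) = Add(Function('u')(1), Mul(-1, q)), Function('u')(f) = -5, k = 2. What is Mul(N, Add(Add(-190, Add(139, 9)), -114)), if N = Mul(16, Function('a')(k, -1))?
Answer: 17472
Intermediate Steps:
Function('a')(q, X) = Add(-5, Mul(-1, q))
N = -112 (N = Mul(16, Add(-5, Mul(-1, 2))) = Mul(16, Add(-5, -2)) = Mul(16, -7) = -112)
Mul(N, Add(Add(-190, Add(139, 9)), -114)) = Mul(-112, Add(Add(-190, Add(139, 9)), -114)) = Mul(-112, Add(Add(-190, 148), -114)) = Mul(-112, Add(-42, -114)) = Mul(-112, -156) = 17472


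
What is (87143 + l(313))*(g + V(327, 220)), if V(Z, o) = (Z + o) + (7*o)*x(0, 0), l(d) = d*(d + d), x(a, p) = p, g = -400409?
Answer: -113193334822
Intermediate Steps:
l(d) = 2*d² (l(d) = d*(2*d) = 2*d²)
V(Z, o) = Z + o (V(Z, o) = (Z + o) + (7*o)*0 = (Z + o) + 0 = Z + o)
(87143 + l(313))*(g + V(327, 220)) = (87143 + 2*313²)*(-400409 + (327 + 220)) = (87143 + 2*97969)*(-400409 + 547) = (87143 + 195938)*(-399862) = 283081*(-399862) = -113193334822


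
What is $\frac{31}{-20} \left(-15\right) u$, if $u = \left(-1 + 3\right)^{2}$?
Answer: $93$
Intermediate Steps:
$u = 4$ ($u = 2^{2} = 4$)
$\frac{31}{-20} \left(-15\right) u = \frac{31}{-20} \left(-15\right) 4 = 31 \left(- \frac{1}{20}\right) \left(-15\right) 4 = \left(- \frac{31}{20}\right) \left(-15\right) 4 = \frac{93}{4} \cdot 4 = 93$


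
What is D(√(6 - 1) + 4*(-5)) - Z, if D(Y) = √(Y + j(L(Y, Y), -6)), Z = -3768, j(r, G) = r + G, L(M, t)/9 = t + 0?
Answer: 3768 + √(-206 + 10*√5) ≈ 3768.0 + 13.551*I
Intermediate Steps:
L(M, t) = 9*t (L(M, t) = 9*(t + 0) = 9*t)
j(r, G) = G + r
D(Y) = √(-6 + 10*Y) (D(Y) = √(Y + (-6 + 9*Y)) = √(-6 + 10*Y))
D(√(6 - 1) + 4*(-5)) - Z = √(-6 + 10*(√(6 - 1) + 4*(-5))) - 1*(-3768) = √(-6 + 10*(√5 - 20)) + 3768 = √(-6 + 10*(-20 + √5)) + 3768 = √(-6 + (-200 + 10*√5)) + 3768 = √(-206 + 10*√5) + 3768 = 3768 + √(-206 + 10*√5)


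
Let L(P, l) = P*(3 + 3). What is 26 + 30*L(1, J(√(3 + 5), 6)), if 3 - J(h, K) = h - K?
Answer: 206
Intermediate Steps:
J(h, K) = 3 + K - h (J(h, K) = 3 - (h - K) = 3 + (K - h) = 3 + K - h)
L(P, l) = 6*P (L(P, l) = P*6 = 6*P)
26 + 30*L(1, J(√(3 + 5), 6)) = 26 + 30*(6*1) = 26 + 30*6 = 26 + 180 = 206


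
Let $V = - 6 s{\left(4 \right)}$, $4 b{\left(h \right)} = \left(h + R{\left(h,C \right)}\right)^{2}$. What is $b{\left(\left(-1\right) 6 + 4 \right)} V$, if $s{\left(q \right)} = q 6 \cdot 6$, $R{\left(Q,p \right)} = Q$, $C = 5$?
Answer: $-3456$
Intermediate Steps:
$s{\left(q \right)} = 36 q$ ($s{\left(q \right)} = 6 q 6 = 36 q$)
$b{\left(h \right)} = h^{2}$ ($b{\left(h \right)} = \frac{\left(h + h\right)^{2}}{4} = \frac{\left(2 h\right)^{2}}{4} = \frac{4 h^{2}}{4} = h^{2}$)
$V = -864$ ($V = - 6 \cdot 36 \cdot 4 = \left(-6\right) 144 = -864$)
$b{\left(\left(-1\right) 6 + 4 \right)} V = \left(\left(-1\right) 6 + 4\right)^{2} \left(-864\right) = \left(-6 + 4\right)^{2} \left(-864\right) = \left(-2\right)^{2} \left(-864\right) = 4 \left(-864\right) = -3456$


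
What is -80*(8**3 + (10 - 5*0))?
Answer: -41760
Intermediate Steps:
-80*(8**3 + (10 - 5*0)) = -80*(512 + (10 + 0)) = -80*(512 + 10) = -80*522 = -41760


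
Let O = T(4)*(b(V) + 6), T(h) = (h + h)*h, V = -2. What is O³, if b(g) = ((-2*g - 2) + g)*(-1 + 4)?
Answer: 7077888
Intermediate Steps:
T(h) = 2*h² (T(h) = (2*h)*h = 2*h²)
b(g) = -6 - 3*g (b(g) = ((-2 - 2*g) + g)*3 = (-2 - g)*3 = -6 - 3*g)
O = 192 (O = (2*4²)*((-6 - 3*(-2)) + 6) = (2*16)*((-6 + 6) + 6) = 32*(0 + 6) = 32*6 = 192)
O³ = 192³ = 7077888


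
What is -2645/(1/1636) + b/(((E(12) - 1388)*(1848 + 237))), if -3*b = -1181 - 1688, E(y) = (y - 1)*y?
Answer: -33995851944469/7856280 ≈ -4.3272e+6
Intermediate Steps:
E(y) = y*(-1 + y) (E(y) = (-1 + y)*y = y*(-1 + y))
b = 2869/3 (b = -(-1181 - 1688)/3 = -⅓*(-2869) = 2869/3 ≈ 956.33)
-2645/(1/1636) + b/(((E(12) - 1388)*(1848 + 237))) = -2645/(1/1636) + 2869/(3*(((12*(-1 + 12) - 1388)*(1848 + 237)))) = -2645/1/1636 + 2869/(3*(((12*11 - 1388)*2085))) = -2645*1636 + 2869/(3*(((132 - 1388)*2085))) = -4327220 + 2869/(3*((-1256*2085))) = -4327220 + (2869/3)/(-2618760) = -4327220 + (2869/3)*(-1/2618760) = -4327220 - 2869/7856280 = -33995851944469/7856280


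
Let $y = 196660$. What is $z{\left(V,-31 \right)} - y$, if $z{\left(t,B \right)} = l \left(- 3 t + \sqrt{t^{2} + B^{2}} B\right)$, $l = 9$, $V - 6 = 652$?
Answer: $-214426 - 1395 \sqrt{17357} \approx -3.9821 \cdot 10^{5}$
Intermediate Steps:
$V = 658$ ($V = 6 + 652 = 658$)
$z{\left(t,B \right)} = - 27 t + 9 B \sqrt{B^{2} + t^{2}}$ ($z{\left(t,B \right)} = 9 \left(- 3 t + \sqrt{t^{2} + B^{2}} B\right) = 9 \left(- 3 t + \sqrt{B^{2} + t^{2}} B\right) = 9 \left(- 3 t + B \sqrt{B^{2} + t^{2}}\right) = - 27 t + 9 B \sqrt{B^{2} + t^{2}}$)
$z{\left(V,-31 \right)} - y = \left(\left(-27\right) 658 + 9 \left(-31\right) \sqrt{\left(-31\right)^{2} + 658^{2}}\right) - 196660 = \left(-17766 + 9 \left(-31\right) \sqrt{961 + 432964}\right) - 196660 = \left(-17766 + 9 \left(-31\right) \sqrt{433925}\right) - 196660 = \left(-17766 + 9 \left(-31\right) 5 \sqrt{17357}\right) - 196660 = \left(-17766 - 1395 \sqrt{17357}\right) - 196660 = -214426 - 1395 \sqrt{17357}$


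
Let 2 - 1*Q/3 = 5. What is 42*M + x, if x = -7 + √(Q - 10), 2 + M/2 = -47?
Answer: -4123 + I*√19 ≈ -4123.0 + 4.3589*I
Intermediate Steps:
M = -98 (M = -4 + 2*(-47) = -4 - 94 = -98)
Q = -9 (Q = 6 - 3*5 = 6 - 15 = -9)
x = -7 + I*√19 (x = -7 + √(-9 - 10) = -7 + √(-19) = -7 + I*√19 ≈ -7.0 + 4.3589*I)
42*M + x = 42*(-98) + (-7 + I*√19) = -4116 + (-7 + I*√19) = -4123 + I*√19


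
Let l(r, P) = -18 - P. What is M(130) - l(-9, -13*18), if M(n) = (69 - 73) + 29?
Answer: -191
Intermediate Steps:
M(n) = 25 (M(n) = -4 + 29 = 25)
M(130) - l(-9, -13*18) = 25 - (-18 - (-13)*18) = 25 - (-18 - 1*(-234)) = 25 - (-18 + 234) = 25 - 1*216 = 25 - 216 = -191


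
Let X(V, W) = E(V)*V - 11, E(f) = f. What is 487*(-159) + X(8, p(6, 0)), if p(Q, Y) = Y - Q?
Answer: -77380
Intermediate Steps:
X(V, W) = -11 + V² (X(V, W) = V*V - 11 = V² - 11 = -11 + V²)
487*(-159) + X(8, p(6, 0)) = 487*(-159) + (-11 + 8²) = -77433 + (-11 + 64) = -77433 + 53 = -77380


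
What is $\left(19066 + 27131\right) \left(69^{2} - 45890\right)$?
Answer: $-1900036413$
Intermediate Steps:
$\left(19066 + 27131\right) \left(69^{2} - 45890\right) = 46197 \left(4761 - 45890\right) = 46197 \left(-41129\right) = -1900036413$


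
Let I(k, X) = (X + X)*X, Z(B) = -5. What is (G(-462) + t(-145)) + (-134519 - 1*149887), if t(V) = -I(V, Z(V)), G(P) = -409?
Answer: -284865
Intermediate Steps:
I(k, X) = 2*X**2 (I(k, X) = (2*X)*X = 2*X**2)
t(V) = -50 (t(V) = -2*(-5)**2 = -2*25 = -1*50 = -50)
(G(-462) + t(-145)) + (-134519 - 1*149887) = (-409 - 50) + (-134519 - 1*149887) = -459 + (-134519 - 149887) = -459 - 284406 = -284865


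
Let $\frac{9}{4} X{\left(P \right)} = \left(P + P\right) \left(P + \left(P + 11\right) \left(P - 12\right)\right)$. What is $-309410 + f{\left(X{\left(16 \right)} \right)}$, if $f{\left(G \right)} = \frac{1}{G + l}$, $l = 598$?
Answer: $- \frac{6576200131}{21254} \approx -3.0941 \cdot 10^{5}$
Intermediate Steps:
$X{\left(P \right)} = \frac{8 P \left(P + \left(-12 + P\right) \left(11 + P\right)\right)}{9}$ ($X{\left(P \right)} = \frac{4 \left(P + P\right) \left(P + \left(P + 11\right) \left(P - 12\right)\right)}{9} = \frac{4 \cdot 2 P \left(P + \left(11 + P\right) \left(-12 + P\right)\right)}{9} = \frac{4 \cdot 2 P \left(P + \left(-12 + P\right) \left(11 + P\right)\right)}{9} = \frac{8 P \left(P + \left(-12 + P\right) \left(11 + P\right)\right)}{9}$)
$f{\left(G \right)} = \frac{1}{598 + G}$ ($f{\left(G \right)} = \frac{1}{G + 598} = \frac{1}{598 + G}$)
$-309410 + f{\left(X{\left(16 \right)} \right)} = -309410 + \frac{1}{598 + \frac{8}{9} \cdot 16 \left(-132 + 16^{2}\right)} = -309410 + \frac{1}{598 + \frac{8}{9} \cdot 16 \left(-132 + 256\right)} = -309410 + \frac{1}{598 + \frac{8}{9} \cdot 16 \cdot 124} = -309410 + \frac{1}{598 + \frac{15872}{9}} = -309410 + \frac{1}{\frac{21254}{9}} = -309410 + \frac{9}{21254} = - \frac{6576200131}{21254}$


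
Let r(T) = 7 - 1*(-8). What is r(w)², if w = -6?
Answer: 225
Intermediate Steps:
r(T) = 15 (r(T) = 7 + 8 = 15)
r(w)² = 15² = 225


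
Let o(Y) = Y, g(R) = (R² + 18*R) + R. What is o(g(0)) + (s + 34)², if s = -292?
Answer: 66564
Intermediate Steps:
g(R) = R² + 19*R
o(g(0)) + (s + 34)² = 0*(19 + 0) + (-292 + 34)² = 0*19 + (-258)² = 0 + 66564 = 66564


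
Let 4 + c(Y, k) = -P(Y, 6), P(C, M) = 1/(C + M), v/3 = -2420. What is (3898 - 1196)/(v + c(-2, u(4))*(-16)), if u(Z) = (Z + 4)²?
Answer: -1351/3596 ≈ -0.37570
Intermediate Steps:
v = -7260 (v = 3*(-2420) = -7260)
u(Z) = (4 + Z)²
c(Y, k) = -4 - 1/(6 + Y) (c(Y, k) = -4 - 1/(Y + 6) = -4 - 1/(6 + Y))
(3898 - 1196)/(v + c(-2, u(4))*(-16)) = (3898 - 1196)/(-7260 + ((-25 - 4*(-2))/(6 - 2))*(-16)) = 2702/(-7260 + ((-25 + 8)/4)*(-16)) = 2702/(-7260 + ((¼)*(-17))*(-16)) = 2702/(-7260 - 17/4*(-16)) = 2702/(-7260 + 68) = 2702/(-7192) = 2702*(-1/7192) = -1351/3596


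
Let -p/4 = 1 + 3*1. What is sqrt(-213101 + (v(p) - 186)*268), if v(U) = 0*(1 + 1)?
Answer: I*sqrt(262949) ≈ 512.79*I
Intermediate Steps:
p = -16 (p = -4*(1 + 3*1) = -4*(1 + 3) = -4*4 = -16)
v(U) = 0 (v(U) = 0*2 = 0)
sqrt(-213101 + (v(p) - 186)*268) = sqrt(-213101 + (0 - 186)*268) = sqrt(-213101 - 186*268) = sqrt(-213101 - 49848) = sqrt(-262949) = I*sqrt(262949)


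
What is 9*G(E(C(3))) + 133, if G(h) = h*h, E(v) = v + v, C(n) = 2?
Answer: 277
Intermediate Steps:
E(v) = 2*v
G(h) = h²
9*G(E(C(3))) + 133 = 9*(2*2)² + 133 = 9*4² + 133 = 9*16 + 133 = 144 + 133 = 277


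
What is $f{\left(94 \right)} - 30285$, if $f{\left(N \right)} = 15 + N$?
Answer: $-30176$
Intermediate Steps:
$f{\left(94 \right)} - 30285 = \left(15 + 94\right) - 30285 = 109 - 30285 = -30176$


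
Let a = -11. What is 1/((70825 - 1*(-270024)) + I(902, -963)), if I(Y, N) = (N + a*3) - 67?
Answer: 1/339786 ≈ 2.9430e-6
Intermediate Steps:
I(Y, N) = -100 + N (I(Y, N) = (N - 11*3) - 67 = (N - 33) - 67 = (-33 + N) - 67 = -100 + N)
1/((70825 - 1*(-270024)) + I(902, -963)) = 1/((70825 - 1*(-270024)) + (-100 - 963)) = 1/((70825 + 270024) - 1063) = 1/(340849 - 1063) = 1/339786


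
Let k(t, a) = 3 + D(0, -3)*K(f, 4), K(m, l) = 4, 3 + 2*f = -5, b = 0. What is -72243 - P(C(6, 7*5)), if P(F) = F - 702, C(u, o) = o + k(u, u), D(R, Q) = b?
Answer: -71579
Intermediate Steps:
D(R, Q) = 0
f = -4 (f = -3/2 + (1/2)*(-5) = -3/2 - 5/2 = -4)
k(t, a) = 3 (k(t, a) = 3 + 0*4 = 3 + 0 = 3)
C(u, o) = 3 + o (C(u, o) = o + 3 = 3 + o)
P(F) = -702 + F
-72243 - P(C(6, 7*5)) = -72243 - (-702 + (3 + 7*5)) = -72243 - (-702 + (3 + 35)) = -72243 - (-702 + 38) = -72243 - 1*(-664) = -72243 + 664 = -71579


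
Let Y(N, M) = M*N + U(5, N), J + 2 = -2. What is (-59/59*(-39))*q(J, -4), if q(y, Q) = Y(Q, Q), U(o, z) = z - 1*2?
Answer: 390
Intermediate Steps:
J = -4 (J = -2 - 2 = -4)
U(o, z) = -2 + z (U(o, z) = z - 2 = -2 + z)
Y(N, M) = -2 + N + M*N (Y(N, M) = M*N + (-2 + N) = -2 + N + M*N)
q(y, Q) = -2 + Q + Q² (q(y, Q) = -2 + Q + Q*Q = -2 + Q + Q²)
(-59/59*(-39))*q(J, -4) = (-59/59*(-39))*(-2 - 4 + (-4)²) = (-59*1/59*(-39))*(-2 - 4 + 16) = -1*(-39)*10 = 39*10 = 390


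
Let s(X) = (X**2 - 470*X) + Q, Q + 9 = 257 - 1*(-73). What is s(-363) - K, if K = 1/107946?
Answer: 32675254199/107946 ≈ 3.0270e+5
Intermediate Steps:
K = 1/107946 ≈ 9.2639e-6
Q = 321 (Q = -9 + (257 - 1*(-73)) = -9 + (257 + 73) = -9 + 330 = 321)
s(X) = 321 + X**2 - 470*X (s(X) = (X**2 - 470*X) + 321 = 321 + X**2 - 470*X)
s(-363) - K = (321 + (-363)**2 - 470*(-363)) - 1*1/107946 = (321 + 131769 + 170610) - 1/107946 = 302700 - 1/107946 = 32675254199/107946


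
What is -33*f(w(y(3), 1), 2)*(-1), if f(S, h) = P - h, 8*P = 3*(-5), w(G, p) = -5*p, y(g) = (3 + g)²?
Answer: -1023/8 ≈ -127.88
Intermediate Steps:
P = -15/8 (P = (3*(-5))/8 = (⅛)*(-15) = -15/8 ≈ -1.8750)
f(S, h) = -15/8 - h
-33*f(w(y(3), 1), 2)*(-1) = -33*(-15/8 - 1*2)*(-1) = -33*(-15/8 - 2)*(-1) = -33*(-31/8)*(-1) = (1023/8)*(-1) = -1023/8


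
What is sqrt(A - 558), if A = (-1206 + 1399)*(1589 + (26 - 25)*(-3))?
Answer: 2*sqrt(76385) ≈ 552.76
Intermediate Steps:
A = 306098 (A = 193*(1589 + 1*(-3)) = 193*(1589 - 3) = 193*1586 = 306098)
sqrt(A - 558) = sqrt(306098 - 558) = sqrt(305540) = 2*sqrt(76385)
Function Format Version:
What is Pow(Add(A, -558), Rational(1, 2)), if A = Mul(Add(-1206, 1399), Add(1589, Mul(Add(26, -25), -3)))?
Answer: Mul(2, Pow(76385, Rational(1, 2))) ≈ 552.76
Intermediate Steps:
A = 306098 (A = Mul(193, Add(1589, Mul(1, -3))) = Mul(193, Add(1589, -3)) = Mul(193, 1586) = 306098)
Pow(Add(A, -558), Rational(1, 2)) = Pow(Add(306098, -558), Rational(1, 2)) = Pow(305540, Rational(1, 2)) = Mul(2, Pow(76385, Rational(1, 2)))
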